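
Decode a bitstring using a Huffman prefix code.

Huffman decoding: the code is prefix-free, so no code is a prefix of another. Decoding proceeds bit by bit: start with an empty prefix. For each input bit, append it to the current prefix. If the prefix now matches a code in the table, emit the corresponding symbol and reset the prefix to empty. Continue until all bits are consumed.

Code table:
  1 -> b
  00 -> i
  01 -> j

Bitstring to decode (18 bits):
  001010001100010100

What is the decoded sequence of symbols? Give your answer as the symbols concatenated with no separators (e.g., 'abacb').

Answer: ibjijbijji

Derivation:
Bit 0: prefix='0' (no match yet)
Bit 1: prefix='00' -> emit 'i', reset
Bit 2: prefix='1' -> emit 'b', reset
Bit 3: prefix='0' (no match yet)
Bit 4: prefix='01' -> emit 'j', reset
Bit 5: prefix='0' (no match yet)
Bit 6: prefix='00' -> emit 'i', reset
Bit 7: prefix='0' (no match yet)
Bit 8: prefix='01' -> emit 'j', reset
Bit 9: prefix='1' -> emit 'b', reset
Bit 10: prefix='0' (no match yet)
Bit 11: prefix='00' -> emit 'i', reset
Bit 12: prefix='0' (no match yet)
Bit 13: prefix='01' -> emit 'j', reset
Bit 14: prefix='0' (no match yet)
Bit 15: prefix='01' -> emit 'j', reset
Bit 16: prefix='0' (no match yet)
Bit 17: prefix='00' -> emit 'i', reset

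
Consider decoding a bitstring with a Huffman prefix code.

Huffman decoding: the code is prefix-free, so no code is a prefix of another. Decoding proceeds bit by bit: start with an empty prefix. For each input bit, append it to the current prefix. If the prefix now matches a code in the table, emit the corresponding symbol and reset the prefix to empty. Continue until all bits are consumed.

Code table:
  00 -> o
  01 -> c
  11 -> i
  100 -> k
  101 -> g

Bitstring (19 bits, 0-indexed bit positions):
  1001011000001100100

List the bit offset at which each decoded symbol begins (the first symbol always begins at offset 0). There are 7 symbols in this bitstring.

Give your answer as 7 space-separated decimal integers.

Answer: 0 3 6 9 11 13 16

Derivation:
Bit 0: prefix='1' (no match yet)
Bit 1: prefix='10' (no match yet)
Bit 2: prefix='100' -> emit 'k', reset
Bit 3: prefix='1' (no match yet)
Bit 4: prefix='10' (no match yet)
Bit 5: prefix='101' -> emit 'g', reset
Bit 6: prefix='1' (no match yet)
Bit 7: prefix='10' (no match yet)
Bit 8: prefix='100' -> emit 'k', reset
Bit 9: prefix='0' (no match yet)
Bit 10: prefix='00' -> emit 'o', reset
Bit 11: prefix='0' (no match yet)
Bit 12: prefix='01' -> emit 'c', reset
Bit 13: prefix='1' (no match yet)
Bit 14: prefix='10' (no match yet)
Bit 15: prefix='100' -> emit 'k', reset
Bit 16: prefix='1' (no match yet)
Bit 17: prefix='10' (no match yet)
Bit 18: prefix='100' -> emit 'k', reset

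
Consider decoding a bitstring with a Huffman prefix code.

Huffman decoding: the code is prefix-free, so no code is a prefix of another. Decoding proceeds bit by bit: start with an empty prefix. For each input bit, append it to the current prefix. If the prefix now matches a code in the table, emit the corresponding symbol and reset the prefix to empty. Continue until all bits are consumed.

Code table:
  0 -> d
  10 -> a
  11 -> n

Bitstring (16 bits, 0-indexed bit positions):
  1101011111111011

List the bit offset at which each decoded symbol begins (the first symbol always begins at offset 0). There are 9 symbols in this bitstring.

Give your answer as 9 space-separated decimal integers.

Bit 0: prefix='1' (no match yet)
Bit 1: prefix='11' -> emit 'n', reset
Bit 2: prefix='0' -> emit 'd', reset
Bit 3: prefix='1' (no match yet)
Bit 4: prefix='10' -> emit 'a', reset
Bit 5: prefix='1' (no match yet)
Bit 6: prefix='11' -> emit 'n', reset
Bit 7: prefix='1' (no match yet)
Bit 8: prefix='11' -> emit 'n', reset
Bit 9: prefix='1' (no match yet)
Bit 10: prefix='11' -> emit 'n', reset
Bit 11: prefix='1' (no match yet)
Bit 12: prefix='11' -> emit 'n', reset
Bit 13: prefix='0' -> emit 'd', reset
Bit 14: prefix='1' (no match yet)
Bit 15: prefix='11' -> emit 'n', reset

Answer: 0 2 3 5 7 9 11 13 14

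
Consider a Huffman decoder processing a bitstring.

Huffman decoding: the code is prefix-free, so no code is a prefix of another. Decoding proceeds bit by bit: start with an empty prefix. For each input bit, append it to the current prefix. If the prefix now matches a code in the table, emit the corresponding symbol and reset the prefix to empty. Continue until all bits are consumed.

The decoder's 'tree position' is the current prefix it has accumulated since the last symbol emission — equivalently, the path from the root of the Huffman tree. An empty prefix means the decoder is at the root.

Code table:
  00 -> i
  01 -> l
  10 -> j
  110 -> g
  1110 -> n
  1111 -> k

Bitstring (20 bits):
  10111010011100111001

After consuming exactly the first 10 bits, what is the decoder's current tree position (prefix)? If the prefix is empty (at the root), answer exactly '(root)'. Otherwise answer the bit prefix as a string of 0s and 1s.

Answer: (root)

Derivation:
Bit 0: prefix='1' (no match yet)
Bit 1: prefix='10' -> emit 'j', reset
Bit 2: prefix='1' (no match yet)
Bit 3: prefix='11' (no match yet)
Bit 4: prefix='111' (no match yet)
Bit 5: prefix='1110' -> emit 'n', reset
Bit 6: prefix='1' (no match yet)
Bit 7: prefix='10' -> emit 'j', reset
Bit 8: prefix='0' (no match yet)
Bit 9: prefix='01' -> emit 'l', reset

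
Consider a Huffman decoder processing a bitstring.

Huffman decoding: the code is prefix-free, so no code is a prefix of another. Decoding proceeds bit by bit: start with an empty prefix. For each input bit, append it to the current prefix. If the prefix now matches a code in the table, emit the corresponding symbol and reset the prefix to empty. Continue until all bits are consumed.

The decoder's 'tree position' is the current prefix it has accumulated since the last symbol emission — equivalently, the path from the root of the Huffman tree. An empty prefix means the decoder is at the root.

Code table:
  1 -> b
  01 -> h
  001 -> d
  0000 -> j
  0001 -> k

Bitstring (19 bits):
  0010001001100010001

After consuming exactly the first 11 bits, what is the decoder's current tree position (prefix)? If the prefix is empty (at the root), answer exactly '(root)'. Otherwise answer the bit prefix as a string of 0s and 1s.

Bit 0: prefix='0' (no match yet)
Bit 1: prefix='00' (no match yet)
Bit 2: prefix='001' -> emit 'd', reset
Bit 3: prefix='0' (no match yet)
Bit 4: prefix='00' (no match yet)
Bit 5: prefix='000' (no match yet)
Bit 6: prefix='0001' -> emit 'k', reset
Bit 7: prefix='0' (no match yet)
Bit 8: prefix='00' (no match yet)
Bit 9: prefix='001' -> emit 'd', reset
Bit 10: prefix='1' -> emit 'b', reset

Answer: (root)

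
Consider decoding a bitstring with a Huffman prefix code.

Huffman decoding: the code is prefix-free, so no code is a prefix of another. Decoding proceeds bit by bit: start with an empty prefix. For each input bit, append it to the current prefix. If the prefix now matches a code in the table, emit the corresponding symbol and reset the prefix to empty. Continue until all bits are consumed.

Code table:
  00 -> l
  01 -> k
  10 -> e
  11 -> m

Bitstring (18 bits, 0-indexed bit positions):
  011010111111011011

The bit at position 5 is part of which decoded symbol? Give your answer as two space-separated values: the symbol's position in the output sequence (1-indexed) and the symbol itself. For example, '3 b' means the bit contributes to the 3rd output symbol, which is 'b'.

Bit 0: prefix='0' (no match yet)
Bit 1: prefix='01' -> emit 'k', reset
Bit 2: prefix='1' (no match yet)
Bit 3: prefix='10' -> emit 'e', reset
Bit 4: prefix='1' (no match yet)
Bit 5: prefix='10' -> emit 'e', reset
Bit 6: prefix='1' (no match yet)
Bit 7: prefix='11' -> emit 'm', reset
Bit 8: prefix='1' (no match yet)
Bit 9: prefix='11' -> emit 'm', reset

Answer: 3 e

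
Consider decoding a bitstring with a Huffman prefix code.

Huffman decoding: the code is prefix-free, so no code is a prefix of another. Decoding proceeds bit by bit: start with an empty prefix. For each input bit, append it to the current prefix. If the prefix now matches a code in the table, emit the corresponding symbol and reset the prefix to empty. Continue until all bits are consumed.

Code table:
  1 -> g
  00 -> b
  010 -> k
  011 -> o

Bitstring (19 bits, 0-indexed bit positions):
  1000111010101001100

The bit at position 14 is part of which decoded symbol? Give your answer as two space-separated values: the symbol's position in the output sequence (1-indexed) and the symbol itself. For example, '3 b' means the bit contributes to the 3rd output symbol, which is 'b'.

Bit 0: prefix='1' -> emit 'g', reset
Bit 1: prefix='0' (no match yet)
Bit 2: prefix='00' -> emit 'b', reset
Bit 3: prefix='0' (no match yet)
Bit 4: prefix='01' (no match yet)
Bit 5: prefix='011' -> emit 'o', reset
Bit 6: prefix='1' -> emit 'g', reset
Bit 7: prefix='0' (no match yet)
Bit 8: prefix='01' (no match yet)
Bit 9: prefix='010' -> emit 'k', reset
Bit 10: prefix='1' -> emit 'g', reset
Bit 11: prefix='0' (no match yet)
Bit 12: prefix='01' (no match yet)
Bit 13: prefix='010' -> emit 'k', reset
Bit 14: prefix='0' (no match yet)
Bit 15: prefix='01' (no match yet)
Bit 16: prefix='011' -> emit 'o', reset
Bit 17: prefix='0' (no match yet)
Bit 18: prefix='00' -> emit 'b', reset

Answer: 8 o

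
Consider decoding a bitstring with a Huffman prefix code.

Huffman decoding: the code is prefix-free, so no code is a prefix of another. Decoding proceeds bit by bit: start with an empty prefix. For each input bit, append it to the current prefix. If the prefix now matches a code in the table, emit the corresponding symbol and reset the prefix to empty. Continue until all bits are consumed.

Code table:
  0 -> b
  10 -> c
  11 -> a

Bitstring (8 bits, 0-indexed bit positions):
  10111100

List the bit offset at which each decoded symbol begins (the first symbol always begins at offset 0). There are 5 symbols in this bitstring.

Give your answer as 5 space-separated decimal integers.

Answer: 0 2 4 6 7

Derivation:
Bit 0: prefix='1' (no match yet)
Bit 1: prefix='10' -> emit 'c', reset
Bit 2: prefix='1' (no match yet)
Bit 3: prefix='11' -> emit 'a', reset
Bit 4: prefix='1' (no match yet)
Bit 5: prefix='11' -> emit 'a', reset
Bit 6: prefix='0' -> emit 'b', reset
Bit 7: prefix='0' -> emit 'b', reset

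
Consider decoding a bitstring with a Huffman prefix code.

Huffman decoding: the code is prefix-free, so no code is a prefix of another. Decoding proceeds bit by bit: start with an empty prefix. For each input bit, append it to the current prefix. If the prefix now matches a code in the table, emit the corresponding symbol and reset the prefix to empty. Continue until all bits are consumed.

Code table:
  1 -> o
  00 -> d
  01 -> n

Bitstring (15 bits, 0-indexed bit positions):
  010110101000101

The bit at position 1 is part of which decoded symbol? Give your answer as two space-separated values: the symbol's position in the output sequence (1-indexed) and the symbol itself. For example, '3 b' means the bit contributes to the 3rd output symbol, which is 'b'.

Bit 0: prefix='0' (no match yet)
Bit 1: prefix='01' -> emit 'n', reset
Bit 2: prefix='0' (no match yet)
Bit 3: prefix='01' -> emit 'n', reset
Bit 4: prefix='1' -> emit 'o', reset
Bit 5: prefix='0' (no match yet)

Answer: 1 n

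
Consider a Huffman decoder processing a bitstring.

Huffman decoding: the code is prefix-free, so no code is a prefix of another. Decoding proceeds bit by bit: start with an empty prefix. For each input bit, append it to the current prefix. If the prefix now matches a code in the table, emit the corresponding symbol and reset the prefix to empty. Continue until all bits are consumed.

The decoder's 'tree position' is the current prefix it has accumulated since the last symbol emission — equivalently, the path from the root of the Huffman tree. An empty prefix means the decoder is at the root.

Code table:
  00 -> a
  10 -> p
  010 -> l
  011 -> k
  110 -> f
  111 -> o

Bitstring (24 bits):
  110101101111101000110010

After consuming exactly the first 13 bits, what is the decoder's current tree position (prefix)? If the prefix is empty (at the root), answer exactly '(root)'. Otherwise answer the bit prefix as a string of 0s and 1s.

Answer: 11

Derivation:
Bit 0: prefix='1' (no match yet)
Bit 1: prefix='11' (no match yet)
Bit 2: prefix='110' -> emit 'f', reset
Bit 3: prefix='1' (no match yet)
Bit 4: prefix='10' -> emit 'p', reset
Bit 5: prefix='1' (no match yet)
Bit 6: prefix='11' (no match yet)
Bit 7: prefix='110' -> emit 'f', reset
Bit 8: prefix='1' (no match yet)
Bit 9: prefix='11' (no match yet)
Bit 10: prefix='111' -> emit 'o', reset
Bit 11: prefix='1' (no match yet)
Bit 12: prefix='11' (no match yet)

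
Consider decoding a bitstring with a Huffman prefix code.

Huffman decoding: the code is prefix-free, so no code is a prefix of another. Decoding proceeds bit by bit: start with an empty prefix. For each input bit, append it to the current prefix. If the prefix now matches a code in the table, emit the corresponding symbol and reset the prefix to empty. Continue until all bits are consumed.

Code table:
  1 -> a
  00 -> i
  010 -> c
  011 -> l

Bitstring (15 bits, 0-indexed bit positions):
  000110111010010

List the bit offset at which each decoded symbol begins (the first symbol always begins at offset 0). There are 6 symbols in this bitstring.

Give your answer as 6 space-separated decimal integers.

Bit 0: prefix='0' (no match yet)
Bit 1: prefix='00' -> emit 'i', reset
Bit 2: prefix='0' (no match yet)
Bit 3: prefix='01' (no match yet)
Bit 4: prefix='011' -> emit 'l', reset
Bit 5: prefix='0' (no match yet)
Bit 6: prefix='01' (no match yet)
Bit 7: prefix='011' -> emit 'l', reset
Bit 8: prefix='1' -> emit 'a', reset
Bit 9: prefix='0' (no match yet)
Bit 10: prefix='01' (no match yet)
Bit 11: prefix='010' -> emit 'c', reset
Bit 12: prefix='0' (no match yet)
Bit 13: prefix='01' (no match yet)
Bit 14: prefix='010' -> emit 'c', reset

Answer: 0 2 5 8 9 12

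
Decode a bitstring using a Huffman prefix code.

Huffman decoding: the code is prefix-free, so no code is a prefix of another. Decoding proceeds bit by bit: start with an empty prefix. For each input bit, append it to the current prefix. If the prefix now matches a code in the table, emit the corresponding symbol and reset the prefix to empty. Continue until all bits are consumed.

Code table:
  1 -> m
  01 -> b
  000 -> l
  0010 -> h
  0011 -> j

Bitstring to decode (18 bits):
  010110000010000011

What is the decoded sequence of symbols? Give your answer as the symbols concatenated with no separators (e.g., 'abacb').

Answer: bbmlhlbm

Derivation:
Bit 0: prefix='0' (no match yet)
Bit 1: prefix='01' -> emit 'b', reset
Bit 2: prefix='0' (no match yet)
Bit 3: prefix='01' -> emit 'b', reset
Bit 4: prefix='1' -> emit 'm', reset
Bit 5: prefix='0' (no match yet)
Bit 6: prefix='00' (no match yet)
Bit 7: prefix='000' -> emit 'l', reset
Bit 8: prefix='0' (no match yet)
Bit 9: prefix='00' (no match yet)
Bit 10: prefix='001' (no match yet)
Bit 11: prefix='0010' -> emit 'h', reset
Bit 12: prefix='0' (no match yet)
Bit 13: prefix='00' (no match yet)
Bit 14: prefix='000' -> emit 'l', reset
Bit 15: prefix='0' (no match yet)
Bit 16: prefix='01' -> emit 'b', reset
Bit 17: prefix='1' -> emit 'm', reset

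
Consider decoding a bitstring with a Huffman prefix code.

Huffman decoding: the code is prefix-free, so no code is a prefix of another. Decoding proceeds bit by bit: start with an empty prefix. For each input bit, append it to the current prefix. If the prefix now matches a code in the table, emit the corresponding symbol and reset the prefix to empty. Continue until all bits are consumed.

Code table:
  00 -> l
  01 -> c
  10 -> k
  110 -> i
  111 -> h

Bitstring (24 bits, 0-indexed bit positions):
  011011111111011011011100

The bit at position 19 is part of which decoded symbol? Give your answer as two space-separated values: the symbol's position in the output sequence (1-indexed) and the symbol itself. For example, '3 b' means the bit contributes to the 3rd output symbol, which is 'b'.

Answer: 8 h

Derivation:
Bit 0: prefix='0' (no match yet)
Bit 1: prefix='01' -> emit 'c', reset
Bit 2: prefix='1' (no match yet)
Bit 3: prefix='10' -> emit 'k', reset
Bit 4: prefix='1' (no match yet)
Bit 5: prefix='11' (no match yet)
Bit 6: prefix='111' -> emit 'h', reset
Bit 7: prefix='1' (no match yet)
Bit 8: prefix='11' (no match yet)
Bit 9: prefix='111' -> emit 'h', reset
Bit 10: prefix='1' (no match yet)
Bit 11: prefix='11' (no match yet)
Bit 12: prefix='110' -> emit 'i', reset
Bit 13: prefix='1' (no match yet)
Bit 14: prefix='11' (no match yet)
Bit 15: prefix='110' -> emit 'i', reset
Bit 16: prefix='1' (no match yet)
Bit 17: prefix='11' (no match yet)
Bit 18: prefix='110' -> emit 'i', reset
Bit 19: prefix='1' (no match yet)
Bit 20: prefix='11' (no match yet)
Bit 21: prefix='111' -> emit 'h', reset
Bit 22: prefix='0' (no match yet)
Bit 23: prefix='00' -> emit 'l', reset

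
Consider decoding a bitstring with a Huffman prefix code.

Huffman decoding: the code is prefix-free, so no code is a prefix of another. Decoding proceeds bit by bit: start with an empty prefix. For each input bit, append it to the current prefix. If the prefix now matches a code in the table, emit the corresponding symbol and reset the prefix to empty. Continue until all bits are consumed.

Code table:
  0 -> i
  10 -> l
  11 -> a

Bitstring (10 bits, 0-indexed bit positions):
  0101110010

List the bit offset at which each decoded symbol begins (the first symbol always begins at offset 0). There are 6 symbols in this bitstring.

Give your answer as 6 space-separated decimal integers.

Answer: 0 1 3 5 7 8

Derivation:
Bit 0: prefix='0' -> emit 'i', reset
Bit 1: prefix='1' (no match yet)
Bit 2: prefix='10' -> emit 'l', reset
Bit 3: prefix='1' (no match yet)
Bit 4: prefix='11' -> emit 'a', reset
Bit 5: prefix='1' (no match yet)
Bit 6: prefix='10' -> emit 'l', reset
Bit 7: prefix='0' -> emit 'i', reset
Bit 8: prefix='1' (no match yet)
Bit 9: prefix='10' -> emit 'l', reset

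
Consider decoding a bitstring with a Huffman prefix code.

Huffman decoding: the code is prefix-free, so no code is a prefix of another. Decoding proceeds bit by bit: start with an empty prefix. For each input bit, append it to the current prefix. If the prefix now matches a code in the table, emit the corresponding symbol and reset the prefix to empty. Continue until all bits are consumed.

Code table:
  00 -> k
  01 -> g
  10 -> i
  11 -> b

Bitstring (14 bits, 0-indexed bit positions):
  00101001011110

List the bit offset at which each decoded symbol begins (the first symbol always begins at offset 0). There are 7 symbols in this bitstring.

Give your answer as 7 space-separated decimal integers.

Answer: 0 2 4 6 8 10 12

Derivation:
Bit 0: prefix='0' (no match yet)
Bit 1: prefix='00' -> emit 'k', reset
Bit 2: prefix='1' (no match yet)
Bit 3: prefix='10' -> emit 'i', reset
Bit 4: prefix='1' (no match yet)
Bit 5: prefix='10' -> emit 'i', reset
Bit 6: prefix='0' (no match yet)
Bit 7: prefix='01' -> emit 'g', reset
Bit 8: prefix='0' (no match yet)
Bit 9: prefix='01' -> emit 'g', reset
Bit 10: prefix='1' (no match yet)
Bit 11: prefix='11' -> emit 'b', reset
Bit 12: prefix='1' (no match yet)
Bit 13: prefix='10' -> emit 'i', reset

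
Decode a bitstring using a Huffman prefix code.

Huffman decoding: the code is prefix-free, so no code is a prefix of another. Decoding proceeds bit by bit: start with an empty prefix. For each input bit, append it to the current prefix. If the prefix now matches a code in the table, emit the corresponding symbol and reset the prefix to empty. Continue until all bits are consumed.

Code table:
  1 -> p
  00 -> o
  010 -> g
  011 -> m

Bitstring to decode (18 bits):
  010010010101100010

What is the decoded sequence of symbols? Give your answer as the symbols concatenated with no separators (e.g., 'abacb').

Bit 0: prefix='0' (no match yet)
Bit 1: prefix='01' (no match yet)
Bit 2: prefix='010' -> emit 'g', reset
Bit 3: prefix='0' (no match yet)
Bit 4: prefix='01' (no match yet)
Bit 5: prefix='010' -> emit 'g', reset
Bit 6: prefix='0' (no match yet)
Bit 7: prefix='01' (no match yet)
Bit 8: prefix='010' -> emit 'g', reset
Bit 9: prefix='1' -> emit 'p', reset
Bit 10: prefix='0' (no match yet)
Bit 11: prefix='01' (no match yet)
Bit 12: prefix='011' -> emit 'm', reset
Bit 13: prefix='0' (no match yet)
Bit 14: prefix='00' -> emit 'o', reset
Bit 15: prefix='0' (no match yet)
Bit 16: prefix='01' (no match yet)
Bit 17: prefix='010' -> emit 'g', reset

Answer: gggpmog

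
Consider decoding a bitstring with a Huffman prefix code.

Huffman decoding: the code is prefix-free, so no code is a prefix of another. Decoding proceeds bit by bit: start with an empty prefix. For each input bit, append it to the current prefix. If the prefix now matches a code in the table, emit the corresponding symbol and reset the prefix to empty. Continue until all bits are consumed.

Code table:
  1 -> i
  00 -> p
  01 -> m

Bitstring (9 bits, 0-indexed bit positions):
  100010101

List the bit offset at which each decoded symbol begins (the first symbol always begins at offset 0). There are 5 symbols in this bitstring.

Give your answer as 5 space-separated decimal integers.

Answer: 0 1 3 5 7

Derivation:
Bit 0: prefix='1' -> emit 'i', reset
Bit 1: prefix='0' (no match yet)
Bit 2: prefix='00' -> emit 'p', reset
Bit 3: prefix='0' (no match yet)
Bit 4: prefix='01' -> emit 'm', reset
Bit 5: prefix='0' (no match yet)
Bit 6: prefix='01' -> emit 'm', reset
Bit 7: prefix='0' (no match yet)
Bit 8: prefix='01' -> emit 'm', reset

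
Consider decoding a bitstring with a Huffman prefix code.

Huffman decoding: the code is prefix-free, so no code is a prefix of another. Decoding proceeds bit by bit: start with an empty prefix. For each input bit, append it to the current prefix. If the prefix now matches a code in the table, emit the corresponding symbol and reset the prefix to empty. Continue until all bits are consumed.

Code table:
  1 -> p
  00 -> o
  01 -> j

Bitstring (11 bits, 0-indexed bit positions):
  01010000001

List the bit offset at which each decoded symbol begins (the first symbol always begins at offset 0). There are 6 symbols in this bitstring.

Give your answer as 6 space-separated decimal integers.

Answer: 0 2 4 6 8 10

Derivation:
Bit 0: prefix='0' (no match yet)
Bit 1: prefix='01' -> emit 'j', reset
Bit 2: prefix='0' (no match yet)
Bit 3: prefix='01' -> emit 'j', reset
Bit 4: prefix='0' (no match yet)
Bit 5: prefix='00' -> emit 'o', reset
Bit 6: prefix='0' (no match yet)
Bit 7: prefix='00' -> emit 'o', reset
Bit 8: prefix='0' (no match yet)
Bit 9: prefix='00' -> emit 'o', reset
Bit 10: prefix='1' -> emit 'p', reset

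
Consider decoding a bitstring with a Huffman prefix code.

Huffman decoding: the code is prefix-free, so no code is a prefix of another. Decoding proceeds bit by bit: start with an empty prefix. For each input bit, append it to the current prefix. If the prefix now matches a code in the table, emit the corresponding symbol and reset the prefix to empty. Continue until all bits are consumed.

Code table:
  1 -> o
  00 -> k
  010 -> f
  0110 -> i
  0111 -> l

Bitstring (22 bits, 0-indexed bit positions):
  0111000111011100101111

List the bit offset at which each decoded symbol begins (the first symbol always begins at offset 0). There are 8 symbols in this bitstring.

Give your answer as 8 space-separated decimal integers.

Bit 0: prefix='0' (no match yet)
Bit 1: prefix='01' (no match yet)
Bit 2: prefix='011' (no match yet)
Bit 3: prefix='0111' -> emit 'l', reset
Bit 4: prefix='0' (no match yet)
Bit 5: prefix='00' -> emit 'k', reset
Bit 6: prefix='0' (no match yet)
Bit 7: prefix='01' (no match yet)
Bit 8: prefix='011' (no match yet)
Bit 9: prefix='0111' -> emit 'l', reset
Bit 10: prefix='0' (no match yet)
Bit 11: prefix='01' (no match yet)
Bit 12: prefix='011' (no match yet)
Bit 13: prefix='0111' -> emit 'l', reset
Bit 14: prefix='0' (no match yet)
Bit 15: prefix='00' -> emit 'k', reset
Bit 16: prefix='1' -> emit 'o', reset
Bit 17: prefix='0' (no match yet)
Bit 18: prefix='01' (no match yet)
Bit 19: prefix='011' (no match yet)
Bit 20: prefix='0111' -> emit 'l', reset
Bit 21: prefix='1' -> emit 'o', reset

Answer: 0 4 6 10 14 16 17 21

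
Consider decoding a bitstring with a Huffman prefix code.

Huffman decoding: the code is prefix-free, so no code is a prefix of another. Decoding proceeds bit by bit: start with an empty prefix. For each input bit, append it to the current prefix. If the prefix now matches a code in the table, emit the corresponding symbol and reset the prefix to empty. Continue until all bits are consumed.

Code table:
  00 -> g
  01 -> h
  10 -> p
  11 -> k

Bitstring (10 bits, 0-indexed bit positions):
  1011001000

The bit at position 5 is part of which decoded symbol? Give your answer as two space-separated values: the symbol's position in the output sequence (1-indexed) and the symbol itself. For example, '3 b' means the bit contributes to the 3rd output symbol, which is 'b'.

Answer: 3 g

Derivation:
Bit 0: prefix='1' (no match yet)
Bit 1: prefix='10' -> emit 'p', reset
Bit 2: prefix='1' (no match yet)
Bit 3: prefix='11' -> emit 'k', reset
Bit 4: prefix='0' (no match yet)
Bit 5: prefix='00' -> emit 'g', reset
Bit 6: prefix='1' (no match yet)
Bit 7: prefix='10' -> emit 'p', reset
Bit 8: prefix='0' (no match yet)
Bit 9: prefix='00' -> emit 'g', reset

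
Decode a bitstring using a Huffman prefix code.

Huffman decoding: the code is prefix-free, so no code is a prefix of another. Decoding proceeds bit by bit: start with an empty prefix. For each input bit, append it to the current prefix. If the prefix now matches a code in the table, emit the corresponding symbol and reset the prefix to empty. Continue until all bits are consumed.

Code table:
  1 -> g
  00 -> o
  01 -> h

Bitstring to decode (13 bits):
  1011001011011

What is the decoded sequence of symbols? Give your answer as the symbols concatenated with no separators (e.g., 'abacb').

Answer: ghgoghghg

Derivation:
Bit 0: prefix='1' -> emit 'g', reset
Bit 1: prefix='0' (no match yet)
Bit 2: prefix='01' -> emit 'h', reset
Bit 3: prefix='1' -> emit 'g', reset
Bit 4: prefix='0' (no match yet)
Bit 5: prefix='00' -> emit 'o', reset
Bit 6: prefix='1' -> emit 'g', reset
Bit 7: prefix='0' (no match yet)
Bit 8: prefix='01' -> emit 'h', reset
Bit 9: prefix='1' -> emit 'g', reset
Bit 10: prefix='0' (no match yet)
Bit 11: prefix='01' -> emit 'h', reset
Bit 12: prefix='1' -> emit 'g', reset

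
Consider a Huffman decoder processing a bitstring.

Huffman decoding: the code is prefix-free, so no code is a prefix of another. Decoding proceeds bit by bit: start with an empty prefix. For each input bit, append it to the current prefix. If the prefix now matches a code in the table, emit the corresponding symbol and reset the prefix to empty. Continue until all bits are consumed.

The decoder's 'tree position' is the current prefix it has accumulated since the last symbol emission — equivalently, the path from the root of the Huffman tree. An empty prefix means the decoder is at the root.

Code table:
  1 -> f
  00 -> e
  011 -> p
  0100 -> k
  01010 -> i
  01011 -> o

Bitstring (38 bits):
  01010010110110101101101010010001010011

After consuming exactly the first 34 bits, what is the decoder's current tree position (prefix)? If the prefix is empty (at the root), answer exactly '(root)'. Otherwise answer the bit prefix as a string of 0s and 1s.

Bit 0: prefix='0' (no match yet)
Bit 1: prefix='01' (no match yet)
Bit 2: prefix='010' (no match yet)
Bit 3: prefix='0101' (no match yet)
Bit 4: prefix='01010' -> emit 'i', reset
Bit 5: prefix='0' (no match yet)
Bit 6: prefix='01' (no match yet)
Bit 7: prefix='010' (no match yet)
Bit 8: prefix='0101' (no match yet)
Bit 9: prefix='01011' -> emit 'o', reset
Bit 10: prefix='0' (no match yet)
Bit 11: prefix='01' (no match yet)
Bit 12: prefix='011' -> emit 'p', reset
Bit 13: prefix='0' (no match yet)
Bit 14: prefix='01' (no match yet)
Bit 15: prefix='010' (no match yet)
Bit 16: prefix='0101' (no match yet)
Bit 17: prefix='01011' -> emit 'o', reset
Bit 18: prefix='0' (no match yet)
Bit 19: prefix='01' (no match yet)
Bit 20: prefix='011' -> emit 'p', reset
Bit 21: prefix='0' (no match yet)
Bit 22: prefix='01' (no match yet)
Bit 23: prefix='010' (no match yet)
Bit 24: prefix='0101' (no match yet)
Bit 25: prefix='01010' -> emit 'i', reset
Bit 26: prefix='0' (no match yet)
Bit 27: prefix='01' (no match yet)
Bit 28: prefix='010' (no match yet)
Bit 29: prefix='0100' -> emit 'k', reset
Bit 30: prefix='0' (no match yet)
Bit 31: prefix='01' (no match yet)
Bit 32: prefix='010' (no match yet)
Bit 33: prefix='0101' (no match yet)

Answer: 0101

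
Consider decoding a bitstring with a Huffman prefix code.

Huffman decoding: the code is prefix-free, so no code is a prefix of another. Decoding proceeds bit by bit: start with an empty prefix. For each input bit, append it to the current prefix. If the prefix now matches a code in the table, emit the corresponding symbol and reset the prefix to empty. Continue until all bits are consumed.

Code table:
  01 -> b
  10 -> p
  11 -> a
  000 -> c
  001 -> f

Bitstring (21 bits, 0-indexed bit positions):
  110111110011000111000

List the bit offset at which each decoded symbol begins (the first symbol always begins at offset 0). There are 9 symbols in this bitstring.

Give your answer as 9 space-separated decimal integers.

Answer: 0 2 4 6 8 11 13 16 18

Derivation:
Bit 0: prefix='1' (no match yet)
Bit 1: prefix='11' -> emit 'a', reset
Bit 2: prefix='0' (no match yet)
Bit 3: prefix='01' -> emit 'b', reset
Bit 4: prefix='1' (no match yet)
Bit 5: prefix='11' -> emit 'a', reset
Bit 6: prefix='1' (no match yet)
Bit 7: prefix='11' -> emit 'a', reset
Bit 8: prefix='0' (no match yet)
Bit 9: prefix='00' (no match yet)
Bit 10: prefix='001' -> emit 'f', reset
Bit 11: prefix='1' (no match yet)
Bit 12: prefix='10' -> emit 'p', reset
Bit 13: prefix='0' (no match yet)
Bit 14: prefix='00' (no match yet)
Bit 15: prefix='001' -> emit 'f', reset
Bit 16: prefix='1' (no match yet)
Bit 17: prefix='11' -> emit 'a', reset
Bit 18: prefix='0' (no match yet)
Bit 19: prefix='00' (no match yet)
Bit 20: prefix='000' -> emit 'c', reset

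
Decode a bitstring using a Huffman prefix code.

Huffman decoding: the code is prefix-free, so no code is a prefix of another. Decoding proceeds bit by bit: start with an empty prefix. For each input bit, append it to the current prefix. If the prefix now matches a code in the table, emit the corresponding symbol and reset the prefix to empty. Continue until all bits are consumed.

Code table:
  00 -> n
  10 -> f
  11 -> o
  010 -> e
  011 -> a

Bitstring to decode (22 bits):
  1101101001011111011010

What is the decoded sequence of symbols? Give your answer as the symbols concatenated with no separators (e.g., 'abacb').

Answer: oaeeoofoe

Derivation:
Bit 0: prefix='1' (no match yet)
Bit 1: prefix='11' -> emit 'o', reset
Bit 2: prefix='0' (no match yet)
Bit 3: prefix='01' (no match yet)
Bit 4: prefix='011' -> emit 'a', reset
Bit 5: prefix='0' (no match yet)
Bit 6: prefix='01' (no match yet)
Bit 7: prefix='010' -> emit 'e', reset
Bit 8: prefix='0' (no match yet)
Bit 9: prefix='01' (no match yet)
Bit 10: prefix='010' -> emit 'e', reset
Bit 11: prefix='1' (no match yet)
Bit 12: prefix='11' -> emit 'o', reset
Bit 13: prefix='1' (no match yet)
Bit 14: prefix='11' -> emit 'o', reset
Bit 15: prefix='1' (no match yet)
Bit 16: prefix='10' -> emit 'f', reset
Bit 17: prefix='1' (no match yet)
Bit 18: prefix='11' -> emit 'o', reset
Bit 19: prefix='0' (no match yet)
Bit 20: prefix='01' (no match yet)
Bit 21: prefix='010' -> emit 'e', reset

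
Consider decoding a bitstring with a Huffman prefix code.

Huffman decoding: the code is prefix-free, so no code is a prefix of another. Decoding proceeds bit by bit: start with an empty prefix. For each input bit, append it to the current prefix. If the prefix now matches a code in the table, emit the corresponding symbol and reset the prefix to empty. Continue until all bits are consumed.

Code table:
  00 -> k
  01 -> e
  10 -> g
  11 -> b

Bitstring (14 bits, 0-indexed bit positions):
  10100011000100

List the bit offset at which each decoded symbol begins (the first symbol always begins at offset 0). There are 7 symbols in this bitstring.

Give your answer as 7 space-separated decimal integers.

Bit 0: prefix='1' (no match yet)
Bit 1: prefix='10' -> emit 'g', reset
Bit 2: prefix='1' (no match yet)
Bit 3: prefix='10' -> emit 'g', reset
Bit 4: prefix='0' (no match yet)
Bit 5: prefix='00' -> emit 'k', reset
Bit 6: prefix='1' (no match yet)
Bit 7: prefix='11' -> emit 'b', reset
Bit 8: prefix='0' (no match yet)
Bit 9: prefix='00' -> emit 'k', reset
Bit 10: prefix='0' (no match yet)
Bit 11: prefix='01' -> emit 'e', reset
Bit 12: prefix='0' (no match yet)
Bit 13: prefix='00' -> emit 'k', reset

Answer: 0 2 4 6 8 10 12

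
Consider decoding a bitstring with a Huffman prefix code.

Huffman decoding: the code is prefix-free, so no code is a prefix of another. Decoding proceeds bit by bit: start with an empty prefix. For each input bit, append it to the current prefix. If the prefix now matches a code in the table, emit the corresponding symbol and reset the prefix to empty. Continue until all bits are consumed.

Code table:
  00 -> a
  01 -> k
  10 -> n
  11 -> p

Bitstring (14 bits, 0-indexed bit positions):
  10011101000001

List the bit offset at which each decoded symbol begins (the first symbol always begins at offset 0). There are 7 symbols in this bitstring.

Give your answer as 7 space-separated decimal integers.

Answer: 0 2 4 6 8 10 12

Derivation:
Bit 0: prefix='1' (no match yet)
Bit 1: prefix='10' -> emit 'n', reset
Bit 2: prefix='0' (no match yet)
Bit 3: prefix='01' -> emit 'k', reset
Bit 4: prefix='1' (no match yet)
Bit 5: prefix='11' -> emit 'p', reset
Bit 6: prefix='0' (no match yet)
Bit 7: prefix='01' -> emit 'k', reset
Bit 8: prefix='0' (no match yet)
Bit 9: prefix='00' -> emit 'a', reset
Bit 10: prefix='0' (no match yet)
Bit 11: prefix='00' -> emit 'a', reset
Bit 12: prefix='0' (no match yet)
Bit 13: prefix='01' -> emit 'k', reset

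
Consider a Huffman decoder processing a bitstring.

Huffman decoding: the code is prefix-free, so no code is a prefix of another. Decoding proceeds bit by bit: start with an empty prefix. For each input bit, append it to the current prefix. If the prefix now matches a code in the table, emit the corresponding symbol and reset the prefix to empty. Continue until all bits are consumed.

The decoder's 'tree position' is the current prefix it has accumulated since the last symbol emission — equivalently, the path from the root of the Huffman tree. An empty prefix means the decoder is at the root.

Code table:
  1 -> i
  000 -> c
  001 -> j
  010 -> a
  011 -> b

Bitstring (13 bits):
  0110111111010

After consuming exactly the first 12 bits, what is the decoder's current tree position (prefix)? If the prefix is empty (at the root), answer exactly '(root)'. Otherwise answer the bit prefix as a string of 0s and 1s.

Bit 0: prefix='0' (no match yet)
Bit 1: prefix='01' (no match yet)
Bit 2: prefix='011' -> emit 'b', reset
Bit 3: prefix='0' (no match yet)
Bit 4: prefix='01' (no match yet)
Bit 5: prefix='011' -> emit 'b', reset
Bit 6: prefix='1' -> emit 'i', reset
Bit 7: prefix='1' -> emit 'i', reset
Bit 8: prefix='1' -> emit 'i', reset
Bit 9: prefix='1' -> emit 'i', reset
Bit 10: prefix='0' (no match yet)
Bit 11: prefix='01' (no match yet)

Answer: 01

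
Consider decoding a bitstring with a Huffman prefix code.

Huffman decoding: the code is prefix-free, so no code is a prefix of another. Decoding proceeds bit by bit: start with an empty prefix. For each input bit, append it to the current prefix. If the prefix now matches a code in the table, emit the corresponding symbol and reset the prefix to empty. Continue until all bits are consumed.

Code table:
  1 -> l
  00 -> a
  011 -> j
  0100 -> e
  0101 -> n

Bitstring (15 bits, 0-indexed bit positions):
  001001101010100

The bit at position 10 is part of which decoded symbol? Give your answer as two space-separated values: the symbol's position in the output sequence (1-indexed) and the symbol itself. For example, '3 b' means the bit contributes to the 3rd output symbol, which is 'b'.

Bit 0: prefix='0' (no match yet)
Bit 1: prefix='00' -> emit 'a', reset
Bit 2: prefix='1' -> emit 'l', reset
Bit 3: prefix='0' (no match yet)
Bit 4: prefix='00' -> emit 'a', reset
Bit 5: prefix='1' -> emit 'l', reset
Bit 6: prefix='1' -> emit 'l', reset
Bit 7: prefix='0' (no match yet)
Bit 8: prefix='01' (no match yet)
Bit 9: prefix='010' (no match yet)
Bit 10: prefix='0101' -> emit 'n', reset
Bit 11: prefix='0' (no match yet)
Bit 12: prefix='01' (no match yet)
Bit 13: prefix='010' (no match yet)
Bit 14: prefix='0100' -> emit 'e', reset

Answer: 6 n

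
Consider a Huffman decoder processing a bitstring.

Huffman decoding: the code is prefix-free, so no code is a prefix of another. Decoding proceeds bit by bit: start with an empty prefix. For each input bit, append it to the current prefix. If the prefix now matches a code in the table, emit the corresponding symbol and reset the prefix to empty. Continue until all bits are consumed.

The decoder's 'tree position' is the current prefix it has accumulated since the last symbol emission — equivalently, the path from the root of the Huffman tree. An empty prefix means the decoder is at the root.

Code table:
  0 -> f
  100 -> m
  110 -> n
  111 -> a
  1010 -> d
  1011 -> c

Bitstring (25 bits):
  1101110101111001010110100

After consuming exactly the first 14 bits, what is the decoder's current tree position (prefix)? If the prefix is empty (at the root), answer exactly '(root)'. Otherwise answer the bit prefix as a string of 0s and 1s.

Bit 0: prefix='1' (no match yet)
Bit 1: prefix='11' (no match yet)
Bit 2: prefix='110' -> emit 'n', reset
Bit 3: prefix='1' (no match yet)
Bit 4: prefix='11' (no match yet)
Bit 5: prefix='111' -> emit 'a', reset
Bit 6: prefix='0' -> emit 'f', reset
Bit 7: prefix='1' (no match yet)
Bit 8: prefix='10' (no match yet)
Bit 9: prefix='101' (no match yet)
Bit 10: prefix='1011' -> emit 'c', reset
Bit 11: prefix='1' (no match yet)
Bit 12: prefix='11' (no match yet)
Bit 13: prefix='110' -> emit 'n', reset

Answer: (root)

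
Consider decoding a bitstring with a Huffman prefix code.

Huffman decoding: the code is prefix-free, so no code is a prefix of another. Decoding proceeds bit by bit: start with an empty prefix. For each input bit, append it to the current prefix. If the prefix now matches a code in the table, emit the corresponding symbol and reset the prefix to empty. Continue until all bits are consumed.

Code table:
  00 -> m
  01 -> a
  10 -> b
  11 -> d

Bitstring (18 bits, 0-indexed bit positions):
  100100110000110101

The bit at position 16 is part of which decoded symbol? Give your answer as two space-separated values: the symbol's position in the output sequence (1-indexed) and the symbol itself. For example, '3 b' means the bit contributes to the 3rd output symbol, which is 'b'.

Bit 0: prefix='1' (no match yet)
Bit 1: prefix='10' -> emit 'b', reset
Bit 2: prefix='0' (no match yet)
Bit 3: prefix='01' -> emit 'a', reset
Bit 4: prefix='0' (no match yet)
Bit 5: prefix='00' -> emit 'm', reset
Bit 6: prefix='1' (no match yet)
Bit 7: prefix='11' -> emit 'd', reset
Bit 8: prefix='0' (no match yet)
Bit 9: prefix='00' -> emit 'm', reset
Bit 10: prefix='0' (no match yet)
Bit 11: prefix='00' -> emit 'm', reset
Bit 12: prefix='1' (no match yet)
Bit 13: prefix='11' -> emit 'd', reset
Bit 14: prefix='0' (no match yet)
Bit 15: prefix='01' -> emit 'a', reset
Bit 16: prefix='0' (no match yet)
Bit 17: prefix='01' -> emit 'a', reset

Answer: 9 a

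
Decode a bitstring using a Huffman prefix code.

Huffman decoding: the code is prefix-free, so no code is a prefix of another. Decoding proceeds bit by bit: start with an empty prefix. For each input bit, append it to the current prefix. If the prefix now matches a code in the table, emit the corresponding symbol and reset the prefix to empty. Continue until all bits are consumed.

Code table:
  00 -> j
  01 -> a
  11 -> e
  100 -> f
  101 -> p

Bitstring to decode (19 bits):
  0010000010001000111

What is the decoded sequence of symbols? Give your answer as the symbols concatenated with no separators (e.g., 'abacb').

Bit 0: prefix='0' (no match yet)
Bit 1: prefix='00' -> emit 'j', reset
Bit 2: prefix='1' (no match yet)
Bit 3: prefix='10' (no match yet)
Bit 4: prefix='100' -> emit 'f', reset
Bit 5: prefix='0' (no match yet)
Bit 6: prefix='00' -> emit 'j', reset
Bit 7: prefix='0' (no match yet)
Bit 8: prefix='01' -> emit 'a', reset
Bit 9: prefix='0' (no match yet)
Bit 10: prefix='00' -> emit 'j', reset
Bit 11: prefix='0' (no match yet)
Bit 12: prefix='01' -> emit 'a', reset
Bit 13: prefix='0' (no match yet)
Bit 14: prefix='00' -> emit 'j', reset
Bit 15: prefix='0' (no match yet)
Bit 16: prefix='01' -> emit 'a', reset
Bit 17: prefix='1' (no match yet)
Bit 18: prefix='11' -> emit 'e', reset

Answer: jfjajajae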